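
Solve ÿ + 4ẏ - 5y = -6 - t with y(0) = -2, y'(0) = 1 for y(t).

y = 34/25 - 52*exp(-5*t)/75 - 8*exp(t)/3 + t/5

Characteristic equation r² + 4r - 5 = 0 factors as (r + 5)(r - 1) = 0, so r = -5, 1.
Hence y_h = C1*exp(-5*t) + C2*exp(t).
For the particular solution try y_p = A0 + A1*t. Substituting and matching coefficients of each power of t gives A0 = 34/25, A1 = 1/5, so y_p = 34/25 + t/5.
General solution: y = 34/25 + t/5 + C1*exp(-5*t) + C2*exp(t).
Apply the initial conditions: y(0) = 34/25 + C1 + C2 = -2 and y'(0) = 1/5 + C2 - 5*C1 = 1. Solving gives C1 = -52/75, C2 = -8/3.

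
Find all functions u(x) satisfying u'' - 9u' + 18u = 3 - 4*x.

Characteristic equation r² - 9r + 18 = 0 factors as (r - 6)(r - 3) = 0, so r = 6, 3.
Hence u_h = C1*exp(6*x) + C2*exp(3*x).
For the particular solution try u_p = A0 + A1*x. Substituting and matching coefficients of each power of x gives A0 = 1/18, A1 = -2/9, so u_p = 1/18 - 2*x/9.

u = 1/18 - 2*x/9 + C1*exp(6*x) + C2*exp(3*x)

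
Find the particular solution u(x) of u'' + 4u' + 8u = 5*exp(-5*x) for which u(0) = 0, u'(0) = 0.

Characteristic equation r² + 4r + 8 = 0 has discriminant (4)² - 4·(8) = -16 < 0, so r = -2 ± 2i.
Hence u_h = C1*cos(2*x)*exp(-2*x) + C2*exp(-2*x)*sin(2*x).
Try u_p = A*exp(-5*x). Substituting into the equation and dividing by exp(-5*x) gives A = 5/13, so u_p = 5*exp(-5*x)/13.
General solution: u = 5*exp(-5*x)/13 + C1*cos(2*x)*exp(-2*x) + C2*exp(-2*x)*sin(2*x).
Apply the initial conditions: u(0) = 5/13 + C1 = 0 and u'(0) = -25/13 - 2*C1 + 2*C2 = 0. Solving gives C1 = -5/13, C2 = 15/26.

u = 5*exp(-5*x)/13 - 5*cos(2*x)*exp(-2*x)/13 + 15*exp(-2*x)*sin(2*x)/26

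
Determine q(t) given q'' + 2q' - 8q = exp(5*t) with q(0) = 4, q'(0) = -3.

q = exp(5*t)/27 + 19*exp(2*t)/9 + 50*exp(-4*t)/27

Characteristic equation r² + 2r - 8 = 0 factors as (r + 4)(r - 2) = 0, so r = -4, 2.
Hence q_h = C1*exp(-4*t) + C2*exp(2*t).
Try q_p = A*exp(5*t). Substituting into the equation and dividing by exp(5*t) gives A = 1/27, so q_p = exp(5*t)/27.
General solution: q = exp(5*t)/27 + C1*exp(-4*t) + C2*exp(2*t).
Apply the initial conditions: q(0) = 1/27 + C1 + C2 = 4 and q'(0) = 5/27 - 4*C1 + 2*C2 = -3. Solving gives C1 = 50/27, C2 = 19/9.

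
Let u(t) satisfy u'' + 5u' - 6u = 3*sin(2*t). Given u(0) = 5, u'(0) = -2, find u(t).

u = -3*cos(2*t)/20 - 3*sin(2*t)/20 + 137*exp(-6*t)/140 + 146*exp(t)/35

Characteristic equation r² + 5r - 6 = 0 factors as (r - 1)(r + 6) = 0, so r = 1, -6.
Hence u_h = C1*exp(t) + C2*exp(-6*t).
Try u_p = A*cos(2*t) + B*sin(2*t). Substituting and equating the coefficients of cos(2t) and sin(2t) gives A = -3/20, B = -3/20, so u_p = -3*cos(2*t)/20 - 3*sin(2*t)/20.
General solution: u = -3*cos(2*t)/20 - 3*sin(2*t)/20 + C1*exp(t) + C2*exp(-6*t).
Apply the initial conditions: u(0) = -3/20 + C1 + C2 = 5 and u'(0) = -3/10 + C1 - 6*C2 = -2. Solving gives C1 = 146/35, C2 = 137/140.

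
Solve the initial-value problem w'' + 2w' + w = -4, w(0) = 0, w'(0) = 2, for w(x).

w = -4 + 4*exp(-x) + 6*x*exp(-x)

Characteristic equation r² + 2r + 1 = 0 has discriminant (2)² - 4·(1) = 0, so r = -1 is a repeated root.
Hence w_h = (C1 + C2*x)*exp(-x).
For the particular solution try w_p = A0. Substituting and matching coefficients of each power of x gives A0 = -4, so w_p = -4.
General solution: w = -4 + C1*exp(-x) + C2*x*exp(-x).
Apply the initial conditions: w(0) = -4 + C1 = 0 and w'(0) = C2 - C1 = 2. Solving gives C1 = 4, C2 = 6.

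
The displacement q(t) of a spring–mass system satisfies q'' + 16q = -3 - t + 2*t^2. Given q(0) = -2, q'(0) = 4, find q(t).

Characteristic equation r² + 16 = 0 has discriminant (0)² - 4·(16) = -64 < 0, so r = ± 4i.
Hence q_h = C1*cos(4*t) + C2*sin(4*t).
For the particular solution try q_p = A0 + A1*t + A2*t^2. Substituting and matching coefficients of each power of t gives A0 = -13/64, A1 = -1/16, A2 = 1/8, so q_p = -13/64 - t/16 + t^2/8.
General solution: q = -13/64 - t/16 + t^2/8 + C1*cos(4*t) + C2*sin(4*t).
Apply the initial conditions: q(0) = -13/64 + C1 = -2 and q'(0) = -1/16 + 4*C2 = 4. Solving gives C1 = -115/64, C2 = 65/64.

q = -13/64 - 115*cos(4*t)/64 - t/16 + t**2/8 + 65*sin(4*t)/64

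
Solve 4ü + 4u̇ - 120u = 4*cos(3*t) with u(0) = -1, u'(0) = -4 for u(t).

u = -335*exp(5*t)/374 - 13*exp(-6*t)/165 - 13*cos(3*t)/510 + sin(3*t)/510

Divide through by 4: u'' + u' - 30u = cos(3*t).
Characteristic equation r² + r - 30 = 0 factors as (r - 5)(r + 6) = 0, so r = 5, -6.
Hence u_h = C1*exp(5*t) + C2*exp(-6*t).
Try u_p = A*cos(3*t) + B*sin(3*t). Substituting and equating the coefficients of cos(3t) and sin(3t) gives A = -13/510, B = 1/510, so u_p = -13*cos(3*t)/510 + sin(3*t)/510.
General solution: u = -13*cos(3*t)/510 + sin(3*t)/510 + C1*exp(5*t) + C2*exp(-6*t).
Apply the initial conditions: u(0) = -13/510 + C1 + C2 = -1 and u'(0) = 1/170 - 6*C2 + 5*C1 = -4. Solving gives C1 = -335/374, C2 = -13/165.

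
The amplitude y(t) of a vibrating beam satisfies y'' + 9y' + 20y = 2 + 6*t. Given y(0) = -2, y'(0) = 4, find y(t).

Characteristic equation r² + 9r + 20 = 0 factors as (r + 5)(r + 4) = 0, so r = -5, -4.
Hence y_h = C1*exp(-5*t) + C2*exp(-4*t).
For the particular solution try y_p = A0 + A1*t. Substituting and matching coefficients of each power of t gives A0 = -7/200, A1 = 3/10, so y_p = -7/200 + 3*t/10.
General solution: y = -7/200 + 3*t/10 + C1*exp(-5*t) + C2*exp(-4*t).
Apply the initial conditions: y(0) = -7/200 + C1 + C2 = -2 and y'(0) = 3/10 - 5*C1 - 4*C2 = 4. Solving gives C1 = 104/25, C2 = -49/8.

y = -7/200 - 49*exp(-4*t)/8 + 3*t/10 + 104*exp(-5*t)/25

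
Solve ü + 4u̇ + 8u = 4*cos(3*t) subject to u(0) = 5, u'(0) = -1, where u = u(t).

Characteristic equation r² + 4r + 8 = 0 has discriminant (4)² - 4·(8) = -16 < 0, so r = -2 ± 2i.
Hence u_h = C1*cos(2*t)*exp(-2*t) + C2*exp(-2*t)*sin(2*t).
Try u_p = A*cos(3*t) + B*sin(3*t). Substituting and equating the coefficients of cos(3t) and sin(3t) gives A = -4/145, B = 48/145, so u_p = -4*cos(3*t)/145 + 48*sin(3*t)/145.
General solution: u = -4*cos(3*t)/145 + 48*sin(3*t)/145 + C1*cos(2*t)*exp(-2*t) + C2*exp(-2*t)*sin(2*t).
Apply the initial conditions: u(0) = -4/145 + C1 = 5 and u'(0) = 144/145 - 2*C1 + 2*C2 = -1. Solving gives C1 = 729/145, C2 = 1169/290.

u = -4*cos(3*t)/145 + 48*sin(3*t)/145 + 729*cos(2*t)*exp(-2*t)/145 + 1169*exp(-2*t)*sin(2*t)/290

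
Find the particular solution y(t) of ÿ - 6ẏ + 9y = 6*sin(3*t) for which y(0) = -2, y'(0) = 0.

y = -7*exp(3*t)/3 + cos(3*t)/3 + 7*t*exp(3*t)

Characteristic equation r² - 6r + 9 = 0 has discriminant (-6)² - 4·(9) = 0, so r = 3 is a repeated root.
Hence y_h = (C1 + C2*t)*exp(3*t).
Try y_p = A*cos(3*t) + B*sin(3*t). Substituting and equating the coefficients of cos(3t) and sin(3t) gives A = 1/3, B = 0, so y_p = cos(3*t)/3.
General solution: y = cos(3*t)/3 + C1*exp(3*t) + C2*t*exp(3*t).
Apply the initial conditions: y(0) = 1/3 + C1 = -2 and y'(0) = C2 + 3*C1 = 0. Solving gives C1 = -7/3, C2 = 7.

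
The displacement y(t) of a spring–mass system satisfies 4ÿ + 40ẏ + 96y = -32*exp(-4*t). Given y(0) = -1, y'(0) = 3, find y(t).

Divide through by 4: y'' + 10y' + 24y = -8*exp(-4*t).
Characteristic equation r² + 10r + 24 = 0 factors as (r + 4)(r + 6) = 0, so r = -4, -6.
Hence y_h = C1*exp(-4*t) + C2*exp(-6*t).
Since exp(-4*t) solves the homogeneous equation (r = -4 is a root of multiplicity 1), multiply the trial by t. Try y_p = A*t*exp(-4*t). Substituting into the equation and dividing by exp(-4*t) gives A = -4, so y_p = -4*t*exp(-4*t).
General solution: y = C1*exp(-4*t) + C2*exp(-6*t) - 4*t*exp(-4*t).
Apply the initial conditions: y(0) = C1 + C2 = -1 and y'(0) = -4 - 6*C2 - 4*C1 = 3. Solving gives C1 = 1/2, C2 = -3/2.

y = exp(-4*t)/2 - 3*exp(-6*t)/2 - 4*t*exp(-4*t)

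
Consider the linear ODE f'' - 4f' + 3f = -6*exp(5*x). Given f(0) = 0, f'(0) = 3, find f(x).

Characteristic equation r² - 4r + 3 = 0 factors as (r - 3)(r - 1) = 0, so r = 3, 1.
Hence f_h = C1*exp(3*x) + C2*exp(x).
Try f_p = A*exp(5*x). Substituting into the equation and dividing by exp(5*x) gives A = -3/4, so f_p = -3*exp(5*x)/4.
General solution: f = -3*exp(5*x)/4 + C1*exp(3*x) + C2*exp(x).
Apply the initial conditions: f(0) = -3/4 + C1 + C2 = 0 and f'(0) = -15/4 + C2 + 3*C1 = 3. Solving gives C1 = 3, C2 = -9/4.

f = 3*exp(3*x) - 9*exp(x)/4 - 3*exp(5*x)/4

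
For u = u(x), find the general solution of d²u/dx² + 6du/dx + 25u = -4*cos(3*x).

Characteristic equation r² + 6r + 25 = 0 has discriminant (6)² - 4·(25) = -64 < 0, so r = -3 ± 4i.
Hence u_h = C1*cos(4*x)*exp(-3*x) + C2*exp(-3*x)*sin(4*x).
Try u_p = A*cos(3*x) + B*sin(3*x). Substituting and equating the coefficients of cos(3x) and sin(3x) gives A = -16/145, B = -18/145, so u_p = -18*sin(3*x)/145 - 16*cos(3*x)/145.

u = -18*sin(3*x)/145 - 16*cos(3*x)/145 + C1*cos(4*x)*exp(-3*x) + C2*exp(-3*x)*sin(4*x)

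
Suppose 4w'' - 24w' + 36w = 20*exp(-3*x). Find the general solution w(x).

Divide through by 4: w'' - 6w' + 9w = 5*exp(-3*x).
Characteristic equation r² - 6r + 9 = 0 has discriminant (-6)² - 4·(9) = 0, so r = 3 is a repeated root.
Hence w_h = (C1 + C2*x)*exp(3*x).
Try w_p = A*exp(-3*x). Substituting into the equation and dividing by exp(-3*x) gives A = 5/36, so w_p = 5*exp(-3*x)/36.

w = 5*exp(-3*x)/36 + C1*exp(3*x) + C2*x*exp(3*x)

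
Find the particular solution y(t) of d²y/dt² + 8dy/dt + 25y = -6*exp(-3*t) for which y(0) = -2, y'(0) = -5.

y = -3*exp(-3*t)/5 - 62*exp(-4*t)*sin(3*t)/15 - 7*cos(3*t)*exp(-4*t)/5

Characteristic equation r² + 8r + 25 = 0 has discriminant (8)² - 4·(25) = -36 < 0, so r = -4 ± 3i.
Hence y_h = C1*cos(3*t)*exp(-4*t) + C2*exp(-4*t)*sin(3*t).
Try y_p = A*exp(-3*t). Substituting into the equation and dividing by exp(-3*t) gives A = -3/5, so y_p = -3*exp(-3*t)/5.
General solution: y = -3*exp(-3*t)/5 + C1*cos(3*t)*exp(-4*t) + C2*exp(-4*t)*sin(3*t).
Apply the initial conditions: y(0) = -3/5 + C1 = -2 and y'(0) = 9/5 - 4*C1 + 3*C2 = -5. Solving gives C1 = -7/5, C2 = -62/15.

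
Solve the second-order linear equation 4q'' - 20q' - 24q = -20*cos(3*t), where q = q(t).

q = cos(3*t)/6 + sin(3*t)/6 + C1*exp(6*t) + C2*exp(-t)

Divide through by 4: q'' - 5q' - 6q = -5*cos(3*t).
Characteristic equation r² - 5r - 6 = 0 factors as (r - 6)(r + 1) = 0, so r = 6, -1.
Hence q_h = C1*exp(6*t) + C2*exp(-t).
Try q_p = A*cos(3*t) + B*sin(3*t). Substituting and equating the coefficients of cos(3t) and sin(3t) gives A = 1/6, B = 1/6, so q_p = cos(3*t)/6 + sin(3*t)/6.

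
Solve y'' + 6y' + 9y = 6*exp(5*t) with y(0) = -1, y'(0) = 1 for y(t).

Characteristic equation r² + 6r + 9 = 0 has discriminant (6)² - 4·(9) = 0, so r = -3 is a repeated root.
Hence y_h = (C1 + C2*t)*exp(-3*t).
Try y_p = A*exp(5*t). Substituting into the equation and dividing by exp(5*t) gives A = 3/32, so y_p = 3*exp(5*t)/32.
General solution: y = 3*exp(5*t)/32 + C1*exp(-3*t) + C2*t*exp(-3*t).
Apply the initial conditions: y(0) = 3/32 + C1 = -1 and y'(0) = 15/32 + C2 - 3*C1 = 1. Solving gives C1 = -35/32, C2 = -11/4.

y = -35*exp(-3*t)/32 + 3*exp(5*t)/32 - 11*t*exp(-3*t)/4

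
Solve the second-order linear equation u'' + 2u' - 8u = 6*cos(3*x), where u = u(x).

u = -102*cos(3*x)/325 + 36*sin(3*x)/325 + C1*exp(-4*x) + C2*exp(2*x)

Characteristic equation r² + 2r - 8 = 0 factors as (r + 4)(r - 2) = 0, so r = -4, 2.
Hence u_h = C1*exp(-4*x) + C2*exp(2*x).
Try u_p = A*cos(3*x) + B*sin(3*x). Substituting and equating the coefficients of cos(3x) and sin(3x) gives A = -102/325, B = 36/325, so u_p = -102*cos(3*x)/325 + 36*sin(3*x)/325.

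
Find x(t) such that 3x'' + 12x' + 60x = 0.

x = C1*cos(4*t)*exp(-2*t) + C2*exp(-2*t)*sin(4*t)

Divide through by 3: x'' + 4x' + 20x = 0.
Characteristic equation r² + 4r + 20 = 0 has discriminant (4)² - 4·(20) = -64 < 0, so r = -2 ± 4i.
Hence x_h = C1*cos(4*t)*exp(-2*t) + C2*exp(-2*t)*sin(4*t).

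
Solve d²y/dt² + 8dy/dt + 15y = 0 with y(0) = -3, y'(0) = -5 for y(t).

y = -10*exp(-3*t) + 7*exp(-5*t)

Characteristic equation r² + 8r + 15 = 0 factors as (r + 5)(r + 3) = 0, so r = -5, -3.
Hence y_h = C1*exp(-5*t) + C2*exp(-3*t).
Apply the initial conditions: y(0) = C1 + C2 = -3 and y'(0) = -5*C1 - 3*C2 = -5. Solving gives C1 = 7, C2 = -10.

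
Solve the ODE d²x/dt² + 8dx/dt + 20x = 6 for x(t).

x = 3/10 + C1*cos(2*t)*exp(-4*t) + C2*exp(-4*t)*sin(2*t)

Characteristic equation r² + 8r + 20 = 0 has discriminant (8)² - 4·(20) = -16 < 0, so r = -4 ± 2i.
Hence x_h = C1*cos(2*t)*exp(-4*t) + C2*exp(-4*t)*sin(2*t).
For the particular solution try x_p = A0. Substituting and matching coefficients of each power of t gives A0 = 3/10, so x_p = 3/10.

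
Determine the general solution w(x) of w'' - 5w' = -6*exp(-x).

Characteristic equation r² - 5r = 0 factors as (r - 5)r = 0, so r = 5, 0.
Hence w_h = C1*exp(5*x) + C2.
Try w_p = A*exp(-x). Substituting into the equation and dividing by exp(-x) gives A = -1, so w_p = -exp(-x).

w = C2 - exp(-x) + C1*exp(5*x)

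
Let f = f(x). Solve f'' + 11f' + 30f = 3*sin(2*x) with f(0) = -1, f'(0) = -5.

f = -313*exp(-5*x)/29 - 33*cos(2*x)/580 + 39*sin(2*x)/580 + 197*exp(-6*x)/20

Characteristic equation r² + 11r + 30 = 0 factors as (r + 6)(r + 5) = 0, so r = -6, -5.
Hence f_h = C1*exp(-6*x) + C2*exp(-5*x).
Try f_p = A*cos(2*x) + B*sin(2*x). Substituting and equating the coefficients of cos(2x) and sin(2x) gives A = -33/580, B = 39/580, so f_p = -33*cos(2*x)/580 + 39*sin(2*x)/580.
General solution: f = -33*cos(2*x)/580 + 39*sin(2*x)/580 + C1*exp(-6*x) + C2*exp(-5*x).
Apply the initial conditions: f(0) = -33/580 + C1 + C2 = -1 and f'(0) = 39/290 - 6*C1 - 5*C2 = -5. Solving gives C1 = 197/20, C2 = -313/29.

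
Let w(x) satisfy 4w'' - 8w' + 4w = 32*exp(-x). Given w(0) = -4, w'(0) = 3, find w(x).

w = -6*exp(x) + 2*exp(-x) + 11*x*exp(x)

Divide through by 4: w'' - 2w' + w = 8*exp(-x).
Characteristic equation r² - 2r + 1 = 0 has discriminant (-2)² - 4·(1) = 0, so r = 1 is a repeated root.
Hence w_h = (C1 + C2*x)*exp(x).
Try w_p = A*exp(-x). Substituting into the equation and dividing by exp(-x) gives A = 2, so w_p = 2*exp(-x).
General solution: w = 2*exp(-x) + C1*exp(x) + C2*x*exp(x).
Apply the initial conditions: w(0) = 2 + C1 = -4 and w'(0) = -2 + C1 + C2 = 3. Solving gives C1 = -6, C2 = 11.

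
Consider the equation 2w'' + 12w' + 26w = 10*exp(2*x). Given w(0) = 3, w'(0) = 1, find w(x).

w = 5*exp(2*x)/29 + 82*cos(2*x)*exp(-3*x)/29 + 265*exp(-3*x)*sin(2*x)/58

Divide through by 2: w'' + 6w' + 13w = 5*exp(2*x).
Characteristic equation r² + 6r + 13 = 0 has discriminant (6)² - 4·(13) = -16 < 0, so r = -3 ± 2i.
Hence w_h = C1*cos(2*x)*exp(-3*x) + C2*exp(-3*x)*sin(2*x).
Try w_p = A*exp(2*x). Substituting into the equation and dividing by exp(2*x) gives A = 5/29, so w_p = 5*exp(2*x)/29.
General solution: w = 5*exp(2*x)/29 + C1*cos(2*x)*exp(-3*x) + C2*exp(-3*x)*sin(2*x).
Apply the initial conditions: w(0) = 5/29 + C1 = 3 and w'(0) = 10/29 - 3*C1 + 2*C2 = 1. Solving gives C1 = 82/29, C2 = 265/58.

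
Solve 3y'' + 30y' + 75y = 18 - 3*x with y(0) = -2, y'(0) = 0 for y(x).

y = 32/125 - 282*exp(-5*x)/125 - x/25 - 281*x*exp(-5*x)/25

Divide through by 3: y'' + 10y' + 25y = 6 - x.
Characteristic equation r² + 10r + 25 = 0 has discriminant (10)² - 4·(25) = 0, so r = -5 is a repeated root.
Hence y_h = (C1 + C2*x)*exp(-5*x).
For the particular solution try y_p = A0 + A1*x. Substituting and matching coefficients of each power of x gives A0 = 32/125, A1 = -1/25, so y_p = 32/125 - x/25.
General solution: y = 32/125 - x/25 + C1*exp(-5*x) + C2*x*exp(-5*x).
Apply the initial conditions: y(0) = 32/125 + C1 = -2 and y'(0) = -1/25 + C2 - 5*C1 = 0. Solving gives C1 = -282/125, C2 = -281/25.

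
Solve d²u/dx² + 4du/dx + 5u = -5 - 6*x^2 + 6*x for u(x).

u = -377/125 - 6*x**2/5 + 78*x/25 + C1*cos(x)*exp(-2*x) + C2*exp(-2*x)*sin(x)

Characteristic equation r² + 4r + 5 = 0 has discriminant (4)² - 4·(5) = -4 < 0, so r = -2 ± i.
Hence u_h = C1*cos(x)*exp(-2*x) + C2*exp(-2*x)*sin(x).
For the particular solution try u_p = A0 + A1*x + A2*x^2. Substituting and matching coefficients of each power of x gives A0 = -377/125, A1 = 78/25, A2 = -6/5, so u_p = -377/125 - 6*x^2/5 + 78*x/25.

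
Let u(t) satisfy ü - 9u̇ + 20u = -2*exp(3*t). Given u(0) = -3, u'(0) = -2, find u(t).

u = -exp(3*t) - 11*exp(4*t) + 9*exp(5*t)

Characteristic equation r² - 9r + 20 = 0 factors as (r - 5)(r - 4) = 0, so r = 5, 4.
Hence u_h = C1*exp(5*t) + C2*exp(4*t).
Try u_p = A*exp(3*t). Substituting into the equation and dividing by exp(3*t) gives A = -1, so u_p = -exp(3*t).
General solution: u = -exp(3*t) + C1*exp(5*t) + C2*exp(4*t).
Apply the initial conditions: u(0) = -1 + C1 + C2 = -3 and u'(0) = -3 + 4*C2 + 5*C1 = -2. Solving gives C1 = 9, C2 = -11.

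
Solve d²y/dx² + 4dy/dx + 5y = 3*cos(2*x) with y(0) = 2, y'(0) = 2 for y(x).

y = 3*cos(2*x)/65 + 24*sin(2*x)/65 + 127*cos(x)*exp(-2*x)/65 + 336*exp(-2*x)*sin(x)/65

Characteristic equation r² + 4r + 5 = 0 has discriminant (4)² - 4·(5) = -4 < 0, so r = -2 ± i.
Hence y_h = C1*cos(x)*exp(-2*x) + C2*exp(-2*x)*sin(x).
Try y_p = A*cos(2*x) + B*sin(2*x). Substituting and equating the coefficients of cos(2x) and sin(2x) gives A = 3/65, B = 24/65, so y_p = 3*cos(2*x)/65 + 24*sin(2*x)/65.
General solution: y = 3*cos(2*x)/65 + 24*sin(2*x)/65 + C1*cos(x)*exp(-2*x) + C2*exp(-2*x)*sin(x).
Apply the initial conditions: y(0) = 3/65 + C1 = 2 and y'(0) = 48/65 + C2 - 2*C1 = 2. Solving gives C1 = 127/65, C2 = 336/65.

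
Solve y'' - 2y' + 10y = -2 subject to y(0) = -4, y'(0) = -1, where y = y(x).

y = -1/5 - 19*cos(3*x)*exp(x)/5 + 14*exp(x)*sin(3*x)/15

Characteristic equation r² - 2r + 10 = 0 has discriminant (-2)² - 4·(10) = -36 < 0, so r = 1 ± 3i.
Hence y_h = C1*cos(3*x)*exp(x) + C2*exp(x)*sin(3*x).
For the particular solution try y_p = A0. Substituting and matching coefficients of each power of x gives A0 = -1/5, so y_p = -1/5.
General solution: y = -1/5 + C1*cos(3*x)*exp(x) + C2*exp(x)*sin(3*x).
Apply the initial conditions: y(0) = -1/5 + C1 = -4 and y'(0) = C1 + 3*C2 = -1. Solving gives C1 = -19/5, C2 = 14/15.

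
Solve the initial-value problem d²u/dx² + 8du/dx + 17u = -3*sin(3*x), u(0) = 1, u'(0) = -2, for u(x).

Characteristic equation r² + 8r + 17 = 0 has discriminant (8)² - 4·(17) = -4 < 0, so r = -4 ± i.
Hence u_h = C1*cos(x)*exp(-4*x) + C2*exp(-4*x)*sin(x).
Try u_p = A*cos(3*x) + B*sin(3*x). Substituting and equating the coefficients of cos(3x) and sin(3x) gives A = 9/80, B = -3/80, so u_p = -3*sin(3*x)/80 + 9*cos(3*x)/80.
General solution: u = -3*sin(3*x)/80 + 9*cos(3*x)/80 + C1*cos(x)*exp(-4*x) + C2*exp(-4*x)*sin(x).
Apply the initial conditions: u(0) = 9/80 + C1 = 1 and u'(0) = -9/80 + C2 - 4*C1 = -2. Solving gives C1 = 71/80, C2 = 133/80.

u = -3*sin(3*x)/80 + 9*cos(3*x)/80 + 71*cos(x)*exp(-4*x)/80 + 133*exp(-4*x)*sin(x)/80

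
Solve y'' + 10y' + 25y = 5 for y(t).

y = 1/5 + C1*exp(-5*t) + C2*t*exp(-5*t)

Characteristic equation r² + 10r + 25 = 0 has discriminant (10)² - 4·(25) = 0, so r = -5 is a repeated root.
Hence y_h = (C1 + C2*t)*exp(-5*t).
For the particular solution try y_p = A0. Substituting and matching coefficients of each power of t gives A0 = 1/5, so y_p = 1/5.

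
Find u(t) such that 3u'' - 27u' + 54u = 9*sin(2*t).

u = 21*sin(2*t)/260 + 27*cos(2*t)/260 + C1*exp(3*t) + C2*exp(6*t)

Divide through by 3: u'' - 9u' + 18u = 3*sin(2*t).
Characteristic equation r² - 9r + 18 = 0 factors as (r - 3)(r - 6) = 0, so r = 3, 6.
Hence u_h = C1*exp(3*t) + C2*exp(6*t).
Try u_p = A*cos(2*t) + B*sin(2*t). Substituting and equating the coefficients of cos(2t) and sin(2t) gives A = 27/260, B = 21/260, so u_p = 21*sin(2*t)/260 + 27*cos(2*t)/260.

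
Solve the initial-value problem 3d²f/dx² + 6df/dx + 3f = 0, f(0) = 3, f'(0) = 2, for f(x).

f = 3*exp(-x) + 5*x*exp(-x)

Divide through by 3: f'' + 2f' + f = 0.
Characteristic equation r² + 2r + 1 = 0 has discriminant (2)² - 4·(1) = 0, so r = -1 is a repeated root.
Hence f_h = (C1 + C2*x)*exp(-x).
Apply the initial conditions: f(0) = C1 = 3 and f'(0) = C2 - C1 = 2. Solving gives C1 = 3, C2 = 5.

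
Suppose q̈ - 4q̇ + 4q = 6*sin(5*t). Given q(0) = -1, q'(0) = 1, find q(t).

Characteristic equation r² - 4r + 4 = 0 has discriminant (-4)² - 4·(4) = 0, so r = 2 is a repeated root.
Hence q_h = (C1 + C2*t)*exp(2*t).
Try q_p = A*cos(5*t) + B*sin(5*t). Substituting and equating the coefficients of cos(5t) and sin(5t) gives A = 120/841, B = -126/841, so q_p = -126*sin(5*t)/841 + 120*cos(5*t)/841.
General solution: q = -126*sin(5*t)/841 + 120*cos(5*t)/841 + C1*exp(2*t) + C2*t*exp(2*t).
Apply the initial conditions: q(0) = 120/841 + C1 = -1 and q'(0) = -630/841 + C2 + 2*C1 = 1. Solving gives C1 = -961/841, C2 = 117/29.

q = -961*exp(2*t)/841 - 126*sin(5*t)/841 + 120*cos(5*t)/841 + 117*t*exp(2*t)/29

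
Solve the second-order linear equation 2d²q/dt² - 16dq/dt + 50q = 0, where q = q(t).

Divide through by 2: q'' - 8q' + 25q = 0.
Characteristic equation r² - 8r + 25 = 0 has discriminant (-8)² - 4·(25) = -36 < 0, so r = 4 ± 3i.
Hence q_h = C1*cos(3*t)*exp(4*t) + C2*exp(4*t)*sin(3*t).

q = C1*cos(3*t)*exp(4*t) + C2*exp(4*t)*sin(3*t)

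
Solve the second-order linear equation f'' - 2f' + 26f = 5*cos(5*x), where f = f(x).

f = -50*sin(5*x)/101 + 5*cos(5*x)/101 + C1*cos(5*x)*exp(x) + C2*exp(x)*sin(5*x)

Characteristic equation r² - 2r + 26 = 0 has discriminant (-2)² - 4·(26) = -100 < 0, so r = 1 ± 5i.
Hence f_h = C1*cos(5*x)*exp(x) + C2*exp(x)*sin(5*x).
Try f_p = A*cos(5*x) + B*sin(5*x). Substituting and equating the coefficients of cos(5x) and sin(5x) gives A = 5/101, B = -50/101, so f_p = -50*sin(5*x)/101 + 5*cos(5*x)/101.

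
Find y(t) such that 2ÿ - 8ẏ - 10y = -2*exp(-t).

Divide through by 2: y'' - 4y' - 5y = -exp(-t).
Characteristic equation r² - 4r - 5 = 0 factors as (r - 5)(r + 1) = 0, so r = 5, -1.
Hence y_h = C1*exp(5*t) + C2*exp(-t).
Since exp(-t) solves the homogeneous equation (r = -1 is a root of multiplicity 1), multiply the trial by t. Try y_p = A*t*exp(-t). Substituting into the equation and dividing by exp(-t) gives A = 1/6, so y_p = t*exp(-t)/6.

y = C1*exp(5*t) + C2*exp(-t) + t*exp(-t)/6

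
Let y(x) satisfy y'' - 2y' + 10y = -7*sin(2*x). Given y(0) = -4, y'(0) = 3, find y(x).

y = -21*sin(2*x)/26 - 7*cos(2*x)/13 - 45*cos(3*x)*exp(x)/13 + 35*exp(x)*sin(3*x)/13

Characteristic equation r² - 2r + 10 = 0 has discriminant (-2)² - 4·(10) = -36 < 0, so r = 1 ± 3i.
Hence y_h = C1*cos(3*x)*exp(x) + C2*exp(x)*sin(3*x).
Try y_p = A*cos(2*x) + B*sin(2*x). Substituting and equating the coefficients of cos(2x) and sin(2x) gives A = -7/13, B = -21/26, so y_p = -21*sin(2*x)/26 - 7*cos(2*x)/13.
General solution: y = -21*sin(2*x)/26 - 7*cos(2*x)/13 + C1*cos(3*x)*exp(x) + C2*exp(x)*sin(3*x).
Apply the initial conditions: y(0) = -7/13 + C1 = -4 and y'(0) = -21/13 + C1 + 3*C2 = 3. Solving gives C1 = -45/13, C2 = 35/13.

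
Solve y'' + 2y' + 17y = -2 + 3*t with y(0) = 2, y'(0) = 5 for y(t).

y = -40/289 + 3*t/17 + 503*exp(-t)*sin(4*t)/289 + 618*cos(4*t)*exp(-t)/289

Characteristic equation r² + 2r + 17 = 0 has discriminant (2)² - 4·(17) = -64 < 0, so r = -1 ± 4i.
Hence y_h = C1*cos(4*t)*exp(-t) + C2*exp(-t)*sin(4*t).
For the particular solution try y_p = A0 + A1*t. Substituting and matching coefficients of each power of t gives A0 = -40/289, A1 = 3/17, so y_p = -40/289 + 3*t/17.
General solution: y = -40/289 + 3*t/17 + C1*cos(4*t)*exp(-t) + C2*exp(-t)*sin(4*t).
Apply the initial conditions: y(0) = -40/289 + C1 = 2 and y'(0) = 3/17 - C1 + 4*C2 = 5. Solving gives C1 = 618/289, C2 = 503/289.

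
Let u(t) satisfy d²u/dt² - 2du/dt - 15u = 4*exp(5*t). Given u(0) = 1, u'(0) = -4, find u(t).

Characteristic equation r² - 2r - 15 = 0 factors as (r - 5)(r + 3) = 0, so r = 5, -3.
Hence u_h = C1*exp(5*t) + C2*exp(-3*t).
Since exp(5*t) solves the homogeneous equation (r = 5 is a root of multiplicity 1), multiply the trial by t. Try u_p = A*t*exp(5*t). Substituting into the equation and dividing by exp(5*t) gives A = 1/2, so u_p = t*exp(5*t)/2.
General solution: u = C1*exp(5*t) + C2*exp(-3*t) + t*exp(5*t)/2.
Apply the initial conditions: u(0) = C1 + C2 = 1 and u'(0) = 1/2 - 3*C2 + 5*C1 = -4. Solving gives C1 = -3/16, C2 = 19/16.

u = -3*exp(5*t)/16 + 19*exp(-3*t)/16 + t*exp(5*t)/2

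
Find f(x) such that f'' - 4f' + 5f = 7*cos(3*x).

Characteristic equation r² - 4r + 5 = 0 has discriminant (-4)² - 4·(5) = -4 < 0, so r = 2 ± i.
Hence f_h = C1*cos(x)*exp(2*x) + C2*exp(2*x)*sin(x).
Try f_p = A*cos(3*x) + B*sin(3*x). Substituting and equating the coefficients of cos(3x) and sin(3x) gives A = -7/40, B = -21/40, so f_p = -21*sin(3*x)/40 - 7*cos(3*x)/40.

f = -21*sin(3*x)/40 - 7*cos(3*x)/40 + C1*cos(x)*exp(2*x) + C2*exp(2*x)*sin(x)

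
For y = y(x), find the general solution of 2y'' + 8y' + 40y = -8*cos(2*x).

Divide through by 2: y'' + 4y' + 20y = -4*cos(2*x).
Characteristic equation r² + 4r + 20 = 0 has discriminant (4)² - 4·(20) = -64 < 0, so r = -2 ± 4i.
Hence y_h = C1*cos(4*x)*exp(-2*x) + C2*exp(-2*x)*sin(4*x).
Try y_p = A*cos(2*x) + B*sin(2*x). Substituting and equating the coefficients of cos(2x) and sin(2x) gives A = -1/5, B = -1/10, so y_p = -cos(2*x)/5 - sin(2*x)/10.

y = -cos(2*x)/5 - sin(2*x)/10 + C1*cos(4*x)*exp(-2*x) + C2*exp(-2*x)*sin(4*x)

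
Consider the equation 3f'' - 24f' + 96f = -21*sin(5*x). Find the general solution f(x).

f = -280*cos(5*x)/1649 - 49*sin(5*x)/1649 + C1*cos(4*x)*exp(4*x) + C2*exp(4*x)*sin(4*x)

Divide through by 3: f'' - 8f' + 32f = -7*sin(5*x).
Characteristic equation r² - 8r + 32 = 0 has discriminant (-8)² - 4·(32) = -64 < 0, so r = 4 ± 4i.
Hence f_h = C1*cos(4*x)*exp(4*x) + C2*exp(4*x)*sin(4*x).
Try f_p = A*cos(5*x) + B*sin(5*x). Substituting and equating the coefficients of cos(5x) and sin(5x) gives A = -280/1649, B = -49/1649, so f_p = -280*cos(5*x)/1649 - 49*sin(5*x)/1649.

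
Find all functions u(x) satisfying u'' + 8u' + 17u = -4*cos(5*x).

Characteristic equation r² + 8r + 17 = 0 has discriminant (8)² - 4·(17) = -4 < 0, so r = -4 ± i.
Hence u_h = C1*cos(x)*exp(-4*x) + C2*exp(-4*x)*sin(x).
Try u_p = A*cos(5*x) + B*sin(5*x). Substituting and equating the coefficients of cos(5x) and sin(5x) gives A = 1/52, B = -5/52, so u_p = -5*sin(5*x)/52 + cos(5*x)/52.

u = -5*sin(5*x)/52 + cos(5*x)/52 + C1*cos(x)*exp(-4*x) + C2*exp(-4*x)*sin(x)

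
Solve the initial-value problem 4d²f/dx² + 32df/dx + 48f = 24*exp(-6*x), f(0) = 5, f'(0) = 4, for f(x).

f = -31*exp(-6*x)/8 + 71*exp(-2*x)/8 - 3*x*exp(-6*x)/2

Divide through by 4: f'' + 8f' + 12f = 6*exp(-6*x).
Characteristic equation r² + 8r + 12 = 0 factors as (r + 6)(r + 2) = 0, so r = -6, -2.
Hence f_h = C1*exp(-6*x) + C2*exp(-2*x).
Since exp(-6*x) solves the homogeneous equation (r = -6 is a root of multiplicity 1), multiply the trial by x. Try f_p = A*x*exp(-6*x). Substituting into the equation and dividing by exp(-6*x) gives A = -3/2, so f_p = -3*x*exp(-6*x)/2.
General solution: f = C1*exp(-6*x) + C2*exp(-2*x) - 3*x*exp(-6*x)/2.
Apply the initial conditions: f(0) = C1 + C2 = 5 and f'(0) = -3/2 - 6*C1 - 2*C2 = 4. Solving gives C1 = -31/8, C2 = 71/8.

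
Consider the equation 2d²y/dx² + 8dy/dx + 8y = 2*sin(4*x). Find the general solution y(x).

y = -3*sin(4*x)/100 - cos(4*x)/25 + C1*exp(-2*x) + C2*x*exp(-2*x)

Divide through by 2: y'' + 4y' + 4y = sin(4*x).
Characteristic equation r² + 4r + 4 = 0 has discriminant (4)² - 4·(4) = 0, so r = -2 is a repeated root.
Hence y_h = (C1 + C2*x)*exp(-2*x).
Try y_p = A*cos(4*x) + B*sin(4*x). Substituting and equating the coefficients of cos(4x) and sin(4x) gives A = -1/25, B = -3/100, so y_p = -3*sin(4*x)/100 - cos(4*x)/25.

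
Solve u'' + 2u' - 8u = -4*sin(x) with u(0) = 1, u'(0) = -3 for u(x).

u = exp(2*x)/30 + 8*cos(x)/85 + 36*sin(x)/85 + 89*exp(-4*x)/102

Characteristic equation r² + 2r - 8 = 0 factors as (r + 4)(r - 2) = 0, so r = -4, 2.
Hence u_h = C1*exp(-4*x) + C2*exp(2*x).
Try u_p = A*cos(x) + B*sin(x). Substituting and equating the coefficients of cos(x) and sin(x) gives A = 8/85, B = 36/85, so u_p = 8*cos(x)/85 + 36*sin(x)/85.
General solution: u = 8*cos(x)/85 + 36*sin(x)/85 + C1*exp(-4*x) + C2*exp(2*x).
Apply the initial conditions: u(0) = 8/85 + C1 + C2 = 1 and u'(0) = 36/85 - 4*C1 + 2*C2 = -3. Solving gives C1 = 89/102, C2 = 1/30.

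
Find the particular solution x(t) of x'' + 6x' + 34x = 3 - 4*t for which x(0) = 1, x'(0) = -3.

Characteristic equation r² + 6r + 34 = 0 has discriminant (6)² - 4·(34) = -100 < 0, so r = -3 ± 5i.
Hence x_h = C1*cos(5*t)*exp(-3*t) + C2*exp(-3*t)*sin(5*t).
For the particular solution try x_p = A0 + A1*t. Substituting and matching coefficients of each power of t gives A0 = 63/578, A1 = -2/17, so x_p = 63/578 - 2*t/17.
General solution: x = 63/578 - 2*t/17 + C1*cos(5*t)*exp(-3*t) + C2*exp(-3*t)*sin(5*t).
Apply the initial conditions: x(0) = 63/578 + C1 = 1 and x'(0) = -2/17 - 3*C1 + 5*C2 = -3. Solving gives C1 = 515/578, C2 = -121/2890.

x = 63/578 - 2*t/17 - 121*exp(-3*t)*sin(5*t)/2890 + 515*cos(5*t)*exp(-3*t)/578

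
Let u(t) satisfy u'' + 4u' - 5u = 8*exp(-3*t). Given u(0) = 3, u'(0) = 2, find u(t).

u = -exp(-3*t) + 5*exp(-5*t)/6 + 19*exp(t)/6

Characteristic equation r² + 4r - 5 = 0 factors as (r + 5)(r - 1) = 0, so r = -5, 1.
Hence u_h = C1*exp(-5*t) + C2*exp(t).
Try u_p = A*exp(-3*t). Substituting into the equation and dividing by exp(-3*t) gives A = -1, so u_p = -exp(-3*t).
General solution: u = -exp(-3*t) + C1*exp(-5*t) + C2*exp(t).
Apply the initial conditions: u(0) = -1 + C1 + C2 = 3 and u'(0) = 3 + C2 - 5*C1 = 2. Solving gives C1 = 5/6, C2 = 19/6.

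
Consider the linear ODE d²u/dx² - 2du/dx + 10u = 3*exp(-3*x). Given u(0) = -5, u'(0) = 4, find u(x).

Characteristic equation r² - 2r + 10 = 0 has discriminant (-2)² - 4·(10) = -36 < 0, so r = 1 ± 3i.
Hence u_h = C1*cos(3*x)*exp(x) + C2*exp(x)*sin(3*x).
Try u_p = A*exp(-3*x). Substituting into the equation and dividing by exp(-3*x) gives A = 3/25, so u_p = 3*exp(-3*x)/25.
General solution: u = 3*exp(-3*x)/25 + C1*cos(3*x)*exp(x) + C2*exp(x)*sin(3*x).
Apply the initial conditions: u(0) = 3/25 + C1 = -5 and u'(0) = -9/25 + C1 + 3*C2 = 4. Solving gives C1 = -128/25, C2 = 79/25.

u = 3*exp(-3*x)/25 - 128*cos(3*x)*exp(x)/25 + 79*exp(x)*sin(3*x)/25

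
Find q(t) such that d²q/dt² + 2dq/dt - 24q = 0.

Characteristic equation r² + 2r - 24 = 0 factors as (r + 6)(r - 4) = 0, so r = -6, 4.
Hence q_h = C1*exp(-6*t) + C2*exp(4*t).

q = C1*exp(-6*t) + C2*exp(4*t)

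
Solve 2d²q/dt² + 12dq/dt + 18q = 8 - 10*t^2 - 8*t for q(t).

q = 10/27 - 5*t**2/9 + 8*t/27 + C1*exp(-3*t) + C2*t*exp(-3*t)

Divide through by 2: q'' + 6q' + 9q = 4 - 5*t^2 - 4*t.
Characteristic equation r² + 6r + 9 = 0 has discriminant (6)² - 4·(9) = 0, so r = -3 is a repeated root.
Hence q_h = (C1 + C2*t)*exp(-3*t).
For the particular solution try q_p = A0 + A1*t + A2*t^2. Substituting and matching coefficients of each power of t gives A0 = 10/27, A1 = 8/27, A2 = -5/9, so q_p = 10/27 - 5*t^2/9 + 8*t/27.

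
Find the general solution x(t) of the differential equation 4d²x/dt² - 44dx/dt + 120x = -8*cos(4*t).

x = -7*cos(4*t)/533 + 22*sin(4*t)/533 + C1*exp(6*t) + C2*exp(5*t)

Divide through by 4: x'' - 11x' + 30x = -2*cos(4*t).
Characteristic equation r² - 11r + 30 = 0 factors as (r - 6)(r - 5) = 0, so r = 6, 5.
Hence x_h = C1*exp(6*t) + C2*exp(5*t).
Try x_p = A*cos(4*t) + B*sin(4*t). Substituting and equating the coefficients of cos(4t) and sin(4t) gives A = -7/533, B = 22/533, so x_p = -7*cos(4*t)/533 + 22*sin(4*t)/533.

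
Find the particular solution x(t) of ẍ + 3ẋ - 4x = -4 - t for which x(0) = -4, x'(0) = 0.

Characteristic equation r² + 3r - 4 = 0 factors as (r - 1)(r + 4) = 0, so r = 1, -4.
Hence x_h = C1*exp(t) + C2*exp(-4*t).
For the particular solution try x_p = A0 + A1*t. Substituting and matching coefficients of each power of t gives A0 = 19/16, A1 = 1/4, so x_p = 19/16 + t/4.
General solution: x = 19/16 + t/4 + C1*exp(t) + C2*exp(-4*t).
Apply the initial conditions: x(0) = 19/16 + C1 + C2 = -4 and x'(0) = 1/4 + C1 - 4*C2 = 0. Solving gives C1 = -21/5, C2 = -79/80.

x = 19/16 - 79*exp(-4*t)/80 - 21*exp(t)/5 + t/4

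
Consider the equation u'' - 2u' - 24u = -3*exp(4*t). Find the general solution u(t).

Characteristic equation r² - 2r - 24 = 0 factors as (r + 4)(r - 6) = 0, so r = -4, 6.
Hence u_h = C1*exp(-4*t) + C2*exp(6*t).
Try u_p = A*exp(4*t). Substituting into the equation and dividing by exp(4*t) gives A = 3/16, so u_p = 3*exp(4*t)/16.

u = 3*exp(4*t)/16 + C1*exp(-4*t) + C2*exp(6*t)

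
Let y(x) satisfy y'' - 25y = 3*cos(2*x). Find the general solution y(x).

Characteristic equation r² - 25 = 0 factors as (r + 5)(r - 5) = 0, so r = -5, 5.
Hence y_h = C1*exp(-5*x) + C2*exp(5*x).
Try y_p = A*cos(2*x) + B*sin(2*x). Substituting and equating the coefficients of cos(2x) and sin(2x) gives A = -3/29, B = 0, so y_p = -3*cos(2*x)/29.

y = -3*cos(2*x)/29 + C1*exp(-5*x) + C2*exp(5*x)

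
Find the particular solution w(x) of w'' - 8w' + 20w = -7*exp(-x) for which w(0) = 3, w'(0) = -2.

w = -7*exp(-x)/29 - 441*exp(4*x)*sin(2*x)/58 + 94*cos(2*x)*exp(4*x)/29

Characteristic equation r² - 8r + 20 = 0 has discriminant (-8)² - 4·(20) = -16 < 0, so r = 4 ± 2i.
Hence w_h = C1*cos(2*x)*exp(4*x) + C2*exp(4*x)*sin(2*x).
Try w_p = A*exp(-x). Substituting into the equation and dividing by exp(-x) gives A = -7/29, so w_p = -7*exp(-x)/29.
General solution: w = -7*exp(-x)/29 + C1*cos(2*x)*exp(4*x) + C2*exp(4*x)*sin(2*x).
Apply the initial conditions: w(0) = -7/29 + C1 = 3 and w'(0) = 7/29 + 2*C2 + 4*C1 = -2. Solving gives C1 = 94/29, C2 = -441/58.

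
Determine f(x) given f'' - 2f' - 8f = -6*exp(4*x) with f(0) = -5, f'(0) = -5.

f = -8*exp(-2*x)/3 - 7*exp(4*x)/3 - x*exp(4*x)

Characteristic equation r² - 2r - 8 = 0 factors as (r - 4)(r + 2) = 0, so r = 4, -2.
Hence f_h = C1*exp(4*x) + C2*exp(-2*x).
Since exp(4*x) solves the homogeneous equation (r = 4 is a root of multiplicity 1), multiply the trial by x. Try f_p = A*x*exp(4*x). Substituting into the equation and dividing by exp(4*x) gives A = -1, so f_p = -x*exp(4*x).
General solution: f = C1*exp(4*x) + C2*exp(-2*x) - x*exp(4*x).
Apply the initial conditions: f(0) = C1 + C2 = -5 and f'(0) = -1 - 2*C2 + 4*C1 = -5. Solving gives C1 = -7/3, C2 = -8/3.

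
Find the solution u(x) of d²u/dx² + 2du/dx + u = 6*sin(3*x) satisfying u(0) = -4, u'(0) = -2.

u = -91*exp(-x)/25 - 12*sin(3*x)/25 - 9*cos(3*x)/25 - 21*x*exp(-x)/5

Characteristic equation r² + 2r + 1 = 0 has discriminant (2)² - 4·(1) = 0, so r = -1 is a repeated root.
Hence u_h = (C1 + C2*x)*exp(-x).
Try u_p = A*cos(3*x) + B*sin(3*x). Substituting and equating the coefficients of cos(3x) and sin(3x) gives A = -9/25, B = -12/25, so u_p = -12*sin(3*x)/25 - 9*cos(3*x)/25.
General solution: u = -12*sin(3*x)/25 - 9*cos(3*x)/25 + C1*exp(-x) + C2*x*exp(-x).
Apply the initial conditions: u(0) = -9/25 + C1 = -4 and u'(0) = -36/25 + C2 - C1 = -2. Solving gives C1 = -91/25, C2 = -21/5.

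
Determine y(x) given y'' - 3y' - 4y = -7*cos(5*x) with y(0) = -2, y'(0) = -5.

Characteristic equation r² - 3r - 4 = 0 factors as (r - 4)(r + 1) = 0, so r = 4, -1.
Hence y_h = C1*exp(4*x) + C2*exp(-x).
Try y_p = A*cos(5*x) + B*sin(5*x). Substituting and equating the coefficients of cos(5x) and sin(5x) gives A = 203/1066, B = 105/1066, so y_p = 105*sin(5*x)/1066 + 203*cos(5*x)/1066.
General solution: y = 105*sin(5*x)/1066 + 203*cos(5*x)/1066 + C1*exp(4*x) + C2*exp(-x).
Apply the initial conditions: y(0) = 203/1066 + C1 + C2 = -2 and y'(0) = 525/1066 - C2 + 4*C1 = -5. Solving gives C1 = -63/41, C2 = -17/26.

y = -63*exp(4*x)/41 - 17*exp(-x)/26 + 105*sin(5*x)/1066 + 203*cos(5*x)/1066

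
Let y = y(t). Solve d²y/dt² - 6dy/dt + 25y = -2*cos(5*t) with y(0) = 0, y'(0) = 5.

Characteristic equation r² - 6r + 25 = 0 has discriminant (-6)² - 4·(25) = -64 < 0, so r = 3 ± 4i.
Hence y_h = C1*cos(4*t)*exp(3*t) + C2*exp(3*t)*sin(4*t).
Try y_p = A*cos(5*t) + B*sin(5*t). Substituting and equating the coefficients of cos(5t) and sin(5t) gives A = 0, B = 1/15, so y_p = sin(5*t)/15.
General solution: y = sin(5*t)/15 + C1*cos(4*t)*exp(3*t) + C2*exp(3*t)*sin(4*t).
Apply the initial conditions: y(0) = C1 = 0 and y'(0) = 1/3 + 3*C1 + 4*C2 = 5. Solving gives C1 = 0, C2 = 7/6.

y = sin(5*t)/15 + 7*exp(3*t)*sin(4*t)/6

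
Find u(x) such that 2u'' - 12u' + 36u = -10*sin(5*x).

Divide through by 2: u'' - 6u' + 18u = -5*sin(5*x).
Characteristic equation r² - 6r + 18 = 0 has discriminant (-6)² - 4·(18) = -36 < 0, so r = 3 ± 3i.
Hence u_h = C1*cos(3*x)*exp(3*x) + C2*exp(3*x)*sin(3*x).
Try u_p = A*cos(5*x) + B*sin(5*x). Substituting and equating the coefficients of cos(5x) and sin(5x) gives A = -150/949, B = 35/949, so u_p = -150*cos(5*x)/949 + 35*sin(5*x)/949.

u = -150*cos(5*x)/949 + 35*sin(5*x)/949 + C1*cos(3*x)*exp(3*x) + C2*exp(3*x)*sin(3*x)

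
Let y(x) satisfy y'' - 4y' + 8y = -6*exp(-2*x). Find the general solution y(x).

Characteristic equation r² - 4r + 8 = 0 has discriminant (-4)² - 4·(8) = -16 < 0, so r = 2 ± 2i.
Hence y_h = C1*cos(2*x)*exp(2*x) + C2*exp(2*x)*sin(2*x).
Try y_p = A*exp(-2*x). Substituting into the equation and dividing by exp(-2*x) gives A = -3/10, so y_p = -3*exp(-2*x)/10.

y = -3*exp(-2*x)/10 + C1*cos(2*x)*exp(2*x) + C2*exp(2*x)*sin(2*x)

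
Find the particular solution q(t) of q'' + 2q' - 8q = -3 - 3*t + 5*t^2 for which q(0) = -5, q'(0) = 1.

q = 15/64 - 365*exp(-4*t)/192 - 10*exp(2*t)/3 - 5*t**2/8 + t/16

Characteristic equation r² + 2r - 8 = 0 factors as (r - 2)(r + 4) = 0, so r = 2, -4.
Hence q_h = C1*exp(2*t) + C2*exp(-4*t).
For the particular solution try q_p = A0 + A1*t + A2*t^2. Substituting and matching coefficients of each power of t gives A0 = 15/64, A1 = 1/16, A2 = -5/8, so q_p = 15/64 - 5*t^2/8 + t/16.
General solution: q = 15/64 - 5*t^2/8 + t/16 + C1*exp(2*t) + C2*exp(-4*t).
Apply the initial conditions: q(0) = 15/64 + C1 + C2 = -5 and q'(0) = 1/16 - 4*C2 + 2*C1 = 1. Solving gives C1 = -10/3, C2 = -365/192.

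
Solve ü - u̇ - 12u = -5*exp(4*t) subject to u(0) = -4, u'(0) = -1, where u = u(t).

Characteristic equation r² - r - 12 = 0 factors as (r + 3)(r - 4) = 0, so r = -3, 4.
Hence u_h = C1*exp(-3*t) + C2*exp(4*t).
Since exp(4*t) solves the homogeneous equation (r = 4 is a root of multiplicity 1), multiply the trial by t. Try u_p = A*t*exp(4*t). Substituting into the equation and dividing by exp(4*t) gives A = -5/7, so u_p = -5*t*exp(4*t)/7.
General solution: u = C1*exp(-3*t) + C2*exp(4*t) - 5*t*exp(4*t)/7.
Apply the initial conditions: u(0) = C1 + C2 = -4 and u'(0) = -5/7 - 3*C1 + 4*C2 = -1. Solving gives C1 = -110/49, C2 = -86/49.

u = -110*exp(-3*t)/49 - 86*exp(4*t)/49 - 5*t*exp(4*t)/7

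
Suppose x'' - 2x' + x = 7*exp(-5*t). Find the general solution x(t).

x = 7*exp(-5*t)/36 + C1*exp(t) + C2*t*exp(t)

Characteristic equation r² - 2r + 1 = 0 has discriminant (-2)² - 4·(1) = 0, so r = 1 is a repeated root.
Hence x_h = (C1 + C2*t)*exp(t).
Try x_p = A*exp(-5*t). Substituting into the equation and dividing by exp(-5*t) gives A = 7/36, so x_p = 7*exp(-5*t)/36.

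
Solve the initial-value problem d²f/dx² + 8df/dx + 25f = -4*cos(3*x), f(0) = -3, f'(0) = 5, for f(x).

Characteristic equation r² + 8r + 25 = 0 has discriminant (8)² - 4·(25) = -36 < 0, so r = -4 ± 3i.
Hence f_h = C1*cos(3*x)*exp(-4*x) + C2*exp(-4*x)*sin(3*x).
Try f_p = A*cos(3*x) + B*sin(3*x). Substituting and equating the coefficients of cos(3x) and sin(3x) gives A = -1/13, B = -3/26, so f_p = -3*sin(3*x)/26 - cos(3*x)/13.
General solution: f = -3*sin(3*x)/26 - cos(3*x)/13 + C1*cos(3*x)*exp(-4*x) + C2*exp(-4*x)*sin(3*x).
Apply the initial conditions: f(0) = -1/13 + C1 = -3 and f'(0) = -9/26 - 4*C1 + 3*C2 = 5. Solving gives C1 = -38/13, C2 = -55/26.

f = -3*sin(3*x)/26 - cos(3*x)/13 - 55*exp(-4*x)*sin(3*x)/26 - 38*cos(3*x)*exp(-4*x)/13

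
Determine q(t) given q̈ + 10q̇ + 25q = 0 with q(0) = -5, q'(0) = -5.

Characteristic equation r² + 10r + 25 = 0 has discriminant (10)² - 4·(25) = 0, so r = -5 is a repeated root.
Hence q_h = (C1 + C2*t)*exp(-5*t).
Apply the initial conditions: q(0) = C1 = -5 and q'(0) = C2 - 5*C1 = -5. Solving gives C1 = -5, C2 = -30.

q = -5*exp(-5*t) - 30*t*exp(-5*t)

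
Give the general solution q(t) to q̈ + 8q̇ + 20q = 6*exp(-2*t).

Characteristic equation r² + 8r + 20 = 0 has discriminant (8)² - 4·(20) = -16 < 0, so r = -4 ± 2i.
Hence q_h = C1*cos(2*t)*exp(-4*t) + C2*exp(-4*t)*sin(2*t).
Try q_p = A*exp(-2*t). Substituting into the equation and dividing by exp(-2*t) gives A = 3/4, so q_p = 3*exp(-2*t)/4.

q = 3*exp(-2*t)/4 + C1*cos(2*t)*exp(-4*t) + C2*exp(-4*t)*sin(2*t)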